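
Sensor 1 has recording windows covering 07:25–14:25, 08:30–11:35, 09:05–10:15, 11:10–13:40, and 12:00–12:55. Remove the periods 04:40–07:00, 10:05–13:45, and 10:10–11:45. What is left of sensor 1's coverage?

07:25–10:05, 13:45–14:25

Merge the first list: 07:25–14:25.
Merge the second list: 04:40–07:00, 10:05–13:45.
07:25–14:25 \ B = 07:25–10:05, 13:45–14:25.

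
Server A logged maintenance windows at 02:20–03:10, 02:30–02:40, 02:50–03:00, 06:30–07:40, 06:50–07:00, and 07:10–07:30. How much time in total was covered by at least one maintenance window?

Merged: 02:20–03:10, 06:30–07:40.
Lengths: 50 min + 1 h 10 min = 2 h.

2 h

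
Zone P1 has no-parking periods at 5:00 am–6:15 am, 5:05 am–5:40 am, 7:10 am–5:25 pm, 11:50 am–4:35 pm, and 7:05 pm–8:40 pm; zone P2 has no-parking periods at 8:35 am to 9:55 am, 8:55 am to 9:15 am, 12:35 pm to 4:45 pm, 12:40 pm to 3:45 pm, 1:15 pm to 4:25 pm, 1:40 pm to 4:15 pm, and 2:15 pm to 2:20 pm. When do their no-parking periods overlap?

8:35 am–9:55 am, 12:35 pm–4:45 pm

A, merged: 5:00 am–6:15 am, 7:10 am–5:25 pm, 7:05 pm–8:40 pm.
B, merged: 8:35 am–9:55 am, 12:35 pm–4:45 pm.
5:00 am–6:15 am falls entirely outside B.
7:10 am–5:25 pm overlaps B on 8:35 am–9:55 am, 12:35 pm–4:45 pm.
7:05 pm–8:40 pm falls entirely outside B.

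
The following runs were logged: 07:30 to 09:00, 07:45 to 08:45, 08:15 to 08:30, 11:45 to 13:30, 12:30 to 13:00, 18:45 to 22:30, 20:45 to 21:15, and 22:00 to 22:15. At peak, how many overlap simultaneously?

3

Sweep endpoints in order; track running count of active intervals.
Peak of 3 reached at 08:15.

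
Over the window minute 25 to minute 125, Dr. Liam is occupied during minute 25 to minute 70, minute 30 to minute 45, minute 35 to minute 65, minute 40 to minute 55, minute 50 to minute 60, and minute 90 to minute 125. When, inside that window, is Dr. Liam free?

Covered (merged): minute 25 to minute 70, minute 90 to minute 125.
Uncovered inside minute 25 to minute 125: minute 70 to minute 90.

minute 70 to minute 90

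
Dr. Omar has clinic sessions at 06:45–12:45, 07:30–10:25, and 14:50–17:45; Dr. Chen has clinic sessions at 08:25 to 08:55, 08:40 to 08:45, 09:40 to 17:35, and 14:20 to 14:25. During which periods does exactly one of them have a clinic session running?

First set merges to 06:45-12:45, 14:50-17:45.
Second set merges to 08:25-08:55, 09:40-17:35.
A \ B = 06:45-08:25, 08:55-09:40, 17:35-17:45.
B \ A = 12:45-14:50.
Union of the two gives the symmetric difference.

06:45-08:25, 08:55-09:40, 12:45-14:50, 17:35-17:45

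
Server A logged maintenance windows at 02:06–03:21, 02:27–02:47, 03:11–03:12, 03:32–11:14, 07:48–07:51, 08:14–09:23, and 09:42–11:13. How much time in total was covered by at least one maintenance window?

Merged: 02:06–03:21, 03:32–11:14.
Lengths: 1 h 15 min + 7 h 42 min = 8 h 57 min.

8 h 57 min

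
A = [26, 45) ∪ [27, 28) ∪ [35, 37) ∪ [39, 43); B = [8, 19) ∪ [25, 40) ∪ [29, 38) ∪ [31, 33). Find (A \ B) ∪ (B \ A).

[8, 19) ∪ [25, 26) ∪ [40, 45)

Merge the first list: [26, 45).
Merge the second list: [8, 19), [25, 40).
A \ B = [40, 45).
B \ A = [8, 19), [25, 26).
Union of the two gives the symmetric difference.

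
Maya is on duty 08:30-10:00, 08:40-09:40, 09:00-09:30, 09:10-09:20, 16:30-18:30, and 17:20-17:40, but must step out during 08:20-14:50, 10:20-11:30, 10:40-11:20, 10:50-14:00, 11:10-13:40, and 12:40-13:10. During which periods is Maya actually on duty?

16:30–18:30

A, merged: 08:30–10:00, 16:30–18:30.
B, merged: 08:20–14:50.
08:30–10:00: entirely removed.
16:30–18:30: nothing removed.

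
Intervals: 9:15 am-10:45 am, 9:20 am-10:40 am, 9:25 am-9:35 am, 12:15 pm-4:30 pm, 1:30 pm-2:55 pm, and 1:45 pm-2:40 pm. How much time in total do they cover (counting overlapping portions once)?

Merged: 9:15 am–10:45 am, 12:15 pm–4:30 pm.
Lengths: 1 h 30 min + 4 h 15 min = 5 h 45 min.

5 h 45 min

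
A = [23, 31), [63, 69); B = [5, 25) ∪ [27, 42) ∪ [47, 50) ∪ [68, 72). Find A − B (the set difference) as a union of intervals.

[25, 27) ∪ [63, 68)

[23, 31) minus B → [25, 27).
[63, 69) minus B → [63, 68).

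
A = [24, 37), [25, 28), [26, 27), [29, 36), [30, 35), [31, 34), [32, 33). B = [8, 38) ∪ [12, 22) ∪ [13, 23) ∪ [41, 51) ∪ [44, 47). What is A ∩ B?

A, merged: [24, 37).
B, merged: [8, 38), [41, 51).
[24, 37) meets the second set on [24, 37).

[24, 37)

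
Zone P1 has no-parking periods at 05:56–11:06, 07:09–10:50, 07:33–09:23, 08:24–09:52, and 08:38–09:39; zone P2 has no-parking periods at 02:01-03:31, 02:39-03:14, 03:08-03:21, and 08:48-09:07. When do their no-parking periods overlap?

08:48-09:07

A, merged: 05:56-11:06.
B, merged: 02:01-03:31, 08:48-09:07.
05:56-11:06 meets the second set on 08:48-09:07.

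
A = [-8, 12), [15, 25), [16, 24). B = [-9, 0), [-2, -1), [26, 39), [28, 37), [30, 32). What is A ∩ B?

[-8, 0)

First set merges to [-8, 12), [15, 25).
Second set merges to [-9, 0), [26, 39).
[-8, 12) overlaps B on [-8, 0).
[15, 25) falls entirely outside B.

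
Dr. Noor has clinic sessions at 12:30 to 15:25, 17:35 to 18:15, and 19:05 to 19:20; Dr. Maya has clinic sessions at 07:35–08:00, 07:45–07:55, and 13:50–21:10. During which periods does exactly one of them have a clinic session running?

07:35–08:00, 12:30–13:50, 15:25–17:35, 18:15–19:05, 19:20–21:10

Merge the second list: 07:35–08:00, 13:50–21:10.
A \ B = 12:30–13:50.
B \ A = 07:35–08:00, 15:25–17:35, 18:15–19:05, 19:20–21:10.
Union of the two gives the symmetric difference.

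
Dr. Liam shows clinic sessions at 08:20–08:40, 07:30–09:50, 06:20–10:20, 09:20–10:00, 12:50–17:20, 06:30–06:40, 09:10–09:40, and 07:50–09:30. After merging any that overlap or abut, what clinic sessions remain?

Sort by start: 06:20–10:20, 06:30–06:40, 07:30–09:50, 07:50–09:30, 08:20–08:40, 09:10–09:40, 09:20–10:00, 12:50–17:20.
06:30–06:40 overlaps/touches 06:20–10:20 → extend to 06:20–10:20.
07:30–09:50 overlaps/touches 06:20–10:20 → extend to 06:20–10:20.
07:50–09:30 overlaps/touches 06:20–10:20 → extend to 06:20–10:20.
08:20–08:40 overlaps/touches 06:20–10:20 → extend to 06:20–10:20.
09:10–09:40 overlaps/touches 06:20–10:20 → extend to 06:20–10:20.
09:20–10:00 overlaps/touches 06:20–10:20 → extend to 06:20–10:20.
12:50–17:20 is disjoint → start new block.

06:20–10:20, 12:50–17:20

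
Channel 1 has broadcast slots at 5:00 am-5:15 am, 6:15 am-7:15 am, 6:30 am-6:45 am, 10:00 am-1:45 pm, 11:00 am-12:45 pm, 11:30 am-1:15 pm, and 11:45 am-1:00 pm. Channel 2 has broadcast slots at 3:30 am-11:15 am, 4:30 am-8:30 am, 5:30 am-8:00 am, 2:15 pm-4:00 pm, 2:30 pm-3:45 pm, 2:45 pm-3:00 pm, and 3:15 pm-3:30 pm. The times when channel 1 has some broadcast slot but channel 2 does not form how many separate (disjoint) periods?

1

A, merged: 5:00 am–5:15 am, 6:15 am–7:15 am, 10:00 am–1:45 pm.
B, merged: 3:30 am–11:15 am, 2:15 pm–4:00 pm.
A \ B = 11:15 am–1:45 pm.
That is 1 disjoint piece.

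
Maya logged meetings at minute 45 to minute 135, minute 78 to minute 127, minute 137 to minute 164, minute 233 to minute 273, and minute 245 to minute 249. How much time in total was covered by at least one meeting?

Merged: minute 45 to minute 135, minute 137 to minute 164, minute 233 to minute 273.
Lengths: 90 minutes + 27 minutes + 40 minutes = 157 minutes.

157 minutes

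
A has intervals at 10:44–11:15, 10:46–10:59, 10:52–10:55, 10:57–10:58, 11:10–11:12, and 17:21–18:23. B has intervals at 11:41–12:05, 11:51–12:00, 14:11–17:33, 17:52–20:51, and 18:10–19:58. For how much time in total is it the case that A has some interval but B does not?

First set merges to 10:44-11:15, 17:21-18:23.
Second set merges to 11:41-12:05, 14:11-17:33, 17:52-20:51.
A \ B = 10:44-11:15, 17:33-17:52.
Total: 31 min + 19 min = 50 min.

50 min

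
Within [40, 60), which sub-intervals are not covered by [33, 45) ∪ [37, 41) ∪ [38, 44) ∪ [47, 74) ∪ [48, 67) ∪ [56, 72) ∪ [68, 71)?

The merged coverage is [33, 45), [47, 74).
Gaps within [40, 60): [45, 47).

[45, 47)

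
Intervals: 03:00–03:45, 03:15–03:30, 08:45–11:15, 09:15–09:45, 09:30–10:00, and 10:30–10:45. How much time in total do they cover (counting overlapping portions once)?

Merged: 03:00–03:45, 08:45–11:15.
Lengths: 45 min + 2 h 30 min = 3 h 15 min.

3 h 15 min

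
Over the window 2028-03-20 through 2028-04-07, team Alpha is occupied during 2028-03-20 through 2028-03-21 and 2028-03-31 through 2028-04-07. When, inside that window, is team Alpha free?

2028-03-22 through 2028-03-30

Covered (merged): 2028-03-20 through 2028-03-21, 2028-03-31 through 2028-04-07.
Complement within 2028-03-20 through 2028-04-07: 2028-03-22 through 2028-03-30.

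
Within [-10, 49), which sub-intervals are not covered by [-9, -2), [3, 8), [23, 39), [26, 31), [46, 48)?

[-10, -9) ∪ [-2, 3) ∪ [8, 23) ∪ [39, 46) ∪ [48, 49)

The merged coverage is [-9, -2), [3, 8), [23, 39), [46, 48).
Complement within [-10, 49): [-10, -9), [-2, 3), [8, 23), [39, 46), [48, 49).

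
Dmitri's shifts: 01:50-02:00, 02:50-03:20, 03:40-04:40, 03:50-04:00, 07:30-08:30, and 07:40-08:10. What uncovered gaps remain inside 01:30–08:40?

01:30–01:50, 02:00–02:50, 03:20–03:40, 04:40–07:30, 08:30–08:40

Covered (merged): 01:50–02:00, 02:50–03:20, 03:40–04:40, 07:30–08:30.
Complement within 01:30–08:40: 01:30–01:50, 02:00–02:50, 03:20–03:40, 04:40–07:30, 08:30–08:40.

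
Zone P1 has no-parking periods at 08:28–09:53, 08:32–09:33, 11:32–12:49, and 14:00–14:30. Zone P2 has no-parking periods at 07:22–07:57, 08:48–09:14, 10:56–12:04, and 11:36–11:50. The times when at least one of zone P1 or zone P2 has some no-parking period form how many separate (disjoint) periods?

Merge the first list: 08:28-09:53, 11:32-12:49, 14:00-14:30.
Merge the second list: 07:22-07:57, 08:48-09:14, 10:56-12:04.
A ∪ B = 07:22-07:57, 08:28-09:53, 10:56-12:49, 14:00-14:30.
That is 4 disjoint pieces.

4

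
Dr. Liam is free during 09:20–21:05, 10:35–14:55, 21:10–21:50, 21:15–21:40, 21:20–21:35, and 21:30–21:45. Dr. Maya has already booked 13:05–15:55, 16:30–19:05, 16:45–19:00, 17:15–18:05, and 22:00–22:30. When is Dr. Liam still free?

09:20-13:05, 15:55-16:30, 19:05-21:05, 21:10-21:50

First set merges to 09:20-21:05, 21:10-21:50.
Second set merges to 13:05-15:55, 16:30-19:05, 22:00-22:30.
09:20-21:05 \ B = 09:20-13:05, 15:55-16:30, 19:05-21:05.
21:10-21:50: nothing removed.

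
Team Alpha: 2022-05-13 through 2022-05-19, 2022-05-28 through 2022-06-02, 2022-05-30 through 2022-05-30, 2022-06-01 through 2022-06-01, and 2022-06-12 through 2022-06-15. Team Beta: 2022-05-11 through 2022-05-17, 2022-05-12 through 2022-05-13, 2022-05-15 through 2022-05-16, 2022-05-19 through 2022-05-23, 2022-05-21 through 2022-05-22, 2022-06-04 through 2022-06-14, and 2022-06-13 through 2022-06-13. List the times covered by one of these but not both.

A, merged: 2022-05-13 through 2022-05-19, 2022-05-28 through 2022-06-02, 2022-06-12 through 2022-06-15.
B, merged: 2022-05-11 through 2022-05-17, 2022-05-19 through 2022-05-23, 2022-06-04 through 2022-06-14.
A \ B = 2022-05-18 through 2022-05-18, 2022-05-28 through 2022-06-02, 2022-06-15 through 2022-06-15.
B \ A = 2022-05-11 through 2022-05-12, 2022-05-20 through 2022-05-23, 2022-06-04 through 2022-06-11.
Union of the two gives the symmetric difference.

2022-05-11 through 2022-05-12, 2022-05-18 through 2022-05-18, 2022-05-20 through 2022-05-23, 2022-05-28 through 2022-06-02, 2022-06-04 through 2022-06-11, 2022-06-15 through 2022-06-15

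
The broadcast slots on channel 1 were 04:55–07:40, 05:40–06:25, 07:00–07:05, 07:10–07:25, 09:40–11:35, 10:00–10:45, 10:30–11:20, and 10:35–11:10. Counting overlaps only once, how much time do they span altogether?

4 h 40 min

Merged: 04:55–07:40, 09:40–11:35.
Lengths: 2 h 45 min + 1 h 55 min = 4 h 40 min.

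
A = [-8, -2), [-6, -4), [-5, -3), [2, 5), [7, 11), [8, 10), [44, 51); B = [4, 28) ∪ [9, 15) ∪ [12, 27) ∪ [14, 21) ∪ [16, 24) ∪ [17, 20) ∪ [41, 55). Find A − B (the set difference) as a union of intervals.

A, merged: [-8, -2), [2, 5), [7, 11), [44, 51).
B, merged: [4, 28), [41, 55).
[-8, -2): nothing removed.
[2, 5) \ B = [2, 4).
[7, 11): entirely removed.
[44, 51): entirely removed.

[-8, -2) ∪ [2, 4)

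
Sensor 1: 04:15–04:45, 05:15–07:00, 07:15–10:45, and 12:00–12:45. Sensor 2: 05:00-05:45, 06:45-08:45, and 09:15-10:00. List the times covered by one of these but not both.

04:15–04:45, 05:00–05:15, 05:45–06:45, 07:00–07:15, 08:45–09:15, 10:00–10:45, 12:00–12:45

Only in the first: 04:15–04:45, 05:45–06:45, 08:45–09:15, 10:00–10:45, 12:00–12:45.
Only in the second: 05:00–05:15, 07:00–07:15.
Together these are the periods covered by exactly one.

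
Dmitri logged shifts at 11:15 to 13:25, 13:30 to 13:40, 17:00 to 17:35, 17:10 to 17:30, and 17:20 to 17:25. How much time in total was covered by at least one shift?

2 h 55 min

Merged: 11:15–13:25, 13:30–13:40, 17:00–17:35.
Lengths: 2 h 10 min + 10 min + 35 min = 2 h 55 min.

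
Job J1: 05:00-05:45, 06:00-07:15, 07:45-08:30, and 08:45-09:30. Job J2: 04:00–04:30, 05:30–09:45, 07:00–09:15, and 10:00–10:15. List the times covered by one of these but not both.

Second set merges to 04:00–04:30, 05:30–09:45, 10:00–10:15.
A \ B = 05:00–05:30.
B \ A = 04:00–04:30, 05:45–06:00, 07:15–07:45, 08:30–08:45, 09:30–09:45, 10:00–10:15.
Union of the two gives the symmetric difference.

04:00–04:30, 05:00–05:30, 05:45–06:00, 07:15–07:45, 08:30–08:45, 09:30–09:45, 10:00–10:15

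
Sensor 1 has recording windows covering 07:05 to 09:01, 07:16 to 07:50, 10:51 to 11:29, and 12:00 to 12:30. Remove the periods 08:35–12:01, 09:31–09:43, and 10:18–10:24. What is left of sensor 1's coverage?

07:05–08:35, 12:01–12:30

First set merges to 07:05–09:01, 10:51–11:29, 12:00–12:30.
Second set merges to 08:35–12:01.
07:05–09:01 with B removed leaves 07:05–08:35.
10:51–11:29 lies entirely inside B → drops out.
12:00–12:30 with B removed leaves 12:01–12:30.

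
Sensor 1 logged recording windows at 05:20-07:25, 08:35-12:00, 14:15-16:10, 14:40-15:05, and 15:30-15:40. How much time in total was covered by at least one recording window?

7 h 25 min

Merged: 05:20–07:25, 08:35–12:00, 14:15–16:10.
Lengths: 2 h 5 min + 3 h 25 min + 1 h 55 min = 7 h 25 min.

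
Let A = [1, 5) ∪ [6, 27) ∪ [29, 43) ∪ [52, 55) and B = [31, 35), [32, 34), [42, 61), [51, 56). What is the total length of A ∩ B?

Second set merges to [31, 35), [42, 61).
A ∩ B = [31, 35), [42, 43), [52, 55).
Total: 4 + 1 + 3 = 8.

8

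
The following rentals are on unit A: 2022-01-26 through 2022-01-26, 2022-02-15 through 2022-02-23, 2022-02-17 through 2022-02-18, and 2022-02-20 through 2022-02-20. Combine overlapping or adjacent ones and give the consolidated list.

2022-02-15 through 2022-02-23 is disjoint → start new block.
2022-02-17 through 2022-02-18 overlaps/touches 2022-02-15 through 2022-02-23 → extend to 2022-02-15 through 2022-02-23.
2022-02-20 through 2022-02-20 overlaps/touches 2022-02-15 through 2022-02-23 → extend to 2022-02-15 through 2022-02-23.

2022-01-26 through 2022-01-26, 2022-02-15 through 2022-02-23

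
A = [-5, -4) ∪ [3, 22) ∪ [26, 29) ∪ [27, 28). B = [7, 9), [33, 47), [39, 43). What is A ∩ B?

[7, 9)

Merge the first list: [-5, -4), [3, 22), [26, 29).
Merge the second list: [7, 9), [33, 47).
[-5, -4): no overlap with the second set.
[3, 22) meets the second set on [7, 9).
[26, 29): no overlap with the second set.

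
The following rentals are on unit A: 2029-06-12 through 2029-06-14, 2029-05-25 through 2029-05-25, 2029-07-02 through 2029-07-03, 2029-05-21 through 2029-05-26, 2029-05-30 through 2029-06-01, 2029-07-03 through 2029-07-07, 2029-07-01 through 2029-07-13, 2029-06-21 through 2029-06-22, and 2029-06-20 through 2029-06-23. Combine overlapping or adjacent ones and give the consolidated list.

2029-05-21 through 2029-05-26, 2029-05-30 through 2029-06-01, 2029-06-12 through 2029-06-14, 2029-06-20 through 2029-06-23, 2029-07-01 through 2029-07-13

Sort by start: 2029-05-21 through 2029-05-26, 2029-05-25 through 2029-05-25, 2029-05-30 through 2029-06-01, 2029-06-12 through 2029-06-14, 2029-06-20 through 2029-06-23, 2029-06-21 through 2029-06-22, 2029-07-01 through 2029-07-13, 2029-07-02 through 2029-07-03, 2029-07-03 through 2029-07-07.
2029-05-25 through 2029-05-25 overlaps/touches 2029-05-21 through 2029-05-26 → extend to 2029-05-21 through 2029-05-26.
2029-05-30 through 2029-06-01 is disjoint → start new block.
2029-06-12 through 2029-06-14 is disjoint → start new block.
2029-06-20 through 2029-06-23 is disjoint → start new block.
2029-06-21 through 2029-06-22 overlaps/touches 2029-06-20 through 2029-06-23 → extend to 2029-06-20 through 2029-06-23.
2029-07-01 through 2029-07-13 is disjoint → start new block.
2029-07-02 through 2029-07-03 overlaps/touches 2029-07-01 through 2029-07-13 → extend to 2029-07-01 through 2029-07-13.
2029-07-03 through 2029-07-07 overlaps/touches 2029-07-01 through 2029-07-13 → extend to 2029-07-01 through 2029-07-13.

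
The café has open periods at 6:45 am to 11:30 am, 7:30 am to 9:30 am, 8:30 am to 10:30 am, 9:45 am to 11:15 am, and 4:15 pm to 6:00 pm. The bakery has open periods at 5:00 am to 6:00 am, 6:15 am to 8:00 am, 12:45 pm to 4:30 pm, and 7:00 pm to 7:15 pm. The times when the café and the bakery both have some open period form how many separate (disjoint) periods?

2

Merge the first list: 6:45 am-11:30 am, 4:15 pm-6:00 pm.
A ∩ B = 6:45 am-8:00 am, 4:15 pm-4:30 pm.
That is 2 disjoint pieces.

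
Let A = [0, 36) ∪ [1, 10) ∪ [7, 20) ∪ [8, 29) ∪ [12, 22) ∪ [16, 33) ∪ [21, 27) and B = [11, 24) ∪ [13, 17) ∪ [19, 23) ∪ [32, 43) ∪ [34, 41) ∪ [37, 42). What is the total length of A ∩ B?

17

First set merges to [0, 36).
Second set merges to [11, 24), [32, 43).
A ∩ B = [11, 24), [32, 36).
Total: 13 + 4 = 17.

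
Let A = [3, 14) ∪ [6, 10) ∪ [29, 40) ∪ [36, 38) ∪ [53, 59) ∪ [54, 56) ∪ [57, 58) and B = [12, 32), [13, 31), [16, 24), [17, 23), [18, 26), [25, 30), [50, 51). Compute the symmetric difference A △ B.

Merge the first list: [3, 14), [29, 40), [53, 59).
Merge the second list: [12, 32), [50, 51).
A \ B = [3, 12), [32, 40), [53, 59).
B \ A = [14, 29), [50, 51).
Union of the two gives the symmetric difference.

[3, 12) ∪ [14, 29) ∪ [32, 40) ∪ [50, 51) ∪ [53, 59)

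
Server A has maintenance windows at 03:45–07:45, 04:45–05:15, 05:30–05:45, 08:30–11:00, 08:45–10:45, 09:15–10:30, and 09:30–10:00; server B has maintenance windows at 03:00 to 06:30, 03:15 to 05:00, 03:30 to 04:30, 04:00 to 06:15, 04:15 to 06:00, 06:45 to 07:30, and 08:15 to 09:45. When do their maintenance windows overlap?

03:45–06:30, 06:45–07:30, 08:30–09:45

First set merges to 03:45–07:45, 08:30–11:00.
Second set merges to 03:00–06:30, 06:45–07:30, 08:15–09:45.
03:45–07:45 meets the second set on 03:45–06:30, 06:45–07:30.
08:30–11:00 meets the second set on 08:30–09:45.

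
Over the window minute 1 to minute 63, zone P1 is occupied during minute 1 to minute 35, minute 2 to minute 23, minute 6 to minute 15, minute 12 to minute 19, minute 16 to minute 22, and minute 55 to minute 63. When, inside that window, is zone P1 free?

minute 35 to minute 55

The merged coverage is minute 1 to minute 35, minute 55 to minute 63.
Uncovered inside minute 1 to minute 63: minute 35 to minute 55.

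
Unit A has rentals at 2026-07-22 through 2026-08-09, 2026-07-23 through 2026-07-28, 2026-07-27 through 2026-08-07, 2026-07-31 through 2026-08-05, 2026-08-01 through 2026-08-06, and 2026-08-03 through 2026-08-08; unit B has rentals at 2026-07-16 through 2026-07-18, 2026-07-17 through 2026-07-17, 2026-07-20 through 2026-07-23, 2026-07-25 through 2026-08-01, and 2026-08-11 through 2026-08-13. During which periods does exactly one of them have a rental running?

2026-07-16 through 2026-07-18, 2026-07-20 through 2026-07-21, 2026-07-24 through 2026-07-24, 2026-08-02 through 2026-08-09, 2026-08-11 through 2026-08-13

Merge the first list: 2026-07-22 through 2026-08-09.
Merge the second list: 2026-07-16 through 2026-07-18, 2026-07-20 through 2026-07-23, 2026-07-25 through 2026-08-01, 2026-08-11 through 2026-08-13.
A \ B = 2026-07-24 through 2026-07-24, 2026-08-02 through 2026-08-09.
B \ A = 2026-07-16 through 2026-07-18, 2026-07-20 through 2026-07-21, 2026-08-11 through 2026-08-13.
Union of the two gives the symmetric difference.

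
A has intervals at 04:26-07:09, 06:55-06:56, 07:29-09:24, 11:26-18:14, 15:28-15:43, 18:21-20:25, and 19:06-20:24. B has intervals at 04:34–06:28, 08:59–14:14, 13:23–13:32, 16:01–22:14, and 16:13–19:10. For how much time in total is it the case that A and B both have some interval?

First set merges to 04:26–07:09, 07:29–09:24, 11:26–18:14, 18:21–20:25.
Second set merges to 04:34–06:28, 08:59–14:14, 16:01–22:14.
A ∩ B = 04:34–06:28, 08:59–09:24, 11:26–14:14, 16:01–18:14, 18:21–20:25.
Total: 1 h 54 min + 25 min + 2 h 48 min + 2 h 13 min + 2 h 4 min = 9 h 24 min.

9 h 24 min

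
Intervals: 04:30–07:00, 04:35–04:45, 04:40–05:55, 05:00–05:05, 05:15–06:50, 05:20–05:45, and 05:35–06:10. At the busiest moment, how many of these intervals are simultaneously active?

At 05:35, 5 of the intervals are simultaneously active.
No point has more.

5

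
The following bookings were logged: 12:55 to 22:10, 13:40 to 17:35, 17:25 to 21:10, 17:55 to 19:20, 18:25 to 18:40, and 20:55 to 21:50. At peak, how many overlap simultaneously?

4

Sweep endpoints in order; track running count of active intervals.
Peak of 4 reached at 18:25.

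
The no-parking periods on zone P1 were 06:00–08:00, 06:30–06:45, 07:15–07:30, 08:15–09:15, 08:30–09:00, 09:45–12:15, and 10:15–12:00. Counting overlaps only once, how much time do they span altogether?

5 h 30 min

Merged: 06:00–08:00, 08:15–09:15, 09:45–12:15.
Lengths: 2 h + 1 h + 2 h 30 min = 5 h 30 min.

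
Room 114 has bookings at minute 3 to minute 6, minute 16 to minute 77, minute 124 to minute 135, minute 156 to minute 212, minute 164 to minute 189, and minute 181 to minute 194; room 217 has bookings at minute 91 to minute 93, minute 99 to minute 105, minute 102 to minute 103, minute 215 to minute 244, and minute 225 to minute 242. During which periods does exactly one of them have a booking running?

First set merges to minute 3 to minute 6, minute 16 to minute 77, minute 124 to minute 135, minute 156 to minute 212.
Second set merges to minute 91 to minute 93, minute 99 to minute 105, minute 215 to minute 244.
Only in the first: minute 3 to minute 6, minute 16 to minute 77, minute 124 to minute 135, minute 156 to minute 212.
Only in the second: minute 91 to minute 93, minute 99 to minute 105, minute 215 to minute 244.
Together these are the periods covered by exactly one.

minute 3 to minute 6, minute 16 to minute 77, minute 91 to minute 93, minute 99 to minute 105, minute 124 to minute 135, minute 156 to minute 212, minute 215 to minute 244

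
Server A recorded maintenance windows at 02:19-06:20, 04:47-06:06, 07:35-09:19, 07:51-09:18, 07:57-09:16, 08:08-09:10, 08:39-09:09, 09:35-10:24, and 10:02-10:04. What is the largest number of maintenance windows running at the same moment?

Sweep endpoints in order; track running count of active intervals.
Peak of 5 reached at 08:39.

5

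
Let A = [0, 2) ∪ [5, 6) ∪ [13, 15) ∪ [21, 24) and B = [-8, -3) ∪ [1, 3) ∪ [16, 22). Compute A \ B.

[0, 2) \ B = [0, 1).
[5, 6): nothing removed.
[13, 15): nothing removed.
[21, 24) \ B = [22, 24).

[0, 1) ∪ [5, 6) ∪ [13, 15) ∪ [22, 24)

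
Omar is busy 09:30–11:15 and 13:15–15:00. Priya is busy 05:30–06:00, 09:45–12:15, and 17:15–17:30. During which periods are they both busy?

09:30–11:15 meets the second set on 09:45–11:15.
13:15–15:00: no overlap with the second set.

09:45–11:15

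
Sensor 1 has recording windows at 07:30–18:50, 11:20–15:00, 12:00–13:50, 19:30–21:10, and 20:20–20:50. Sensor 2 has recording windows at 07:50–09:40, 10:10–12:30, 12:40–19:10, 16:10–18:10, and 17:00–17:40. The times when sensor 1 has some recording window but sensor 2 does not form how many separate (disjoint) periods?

Merge the first list: 07:30-18:50, 19:30-21:10.
Merge the second list: 07:50-09:40, 10:10-12:30, 12:40-19:10.
A \ B = 07:30-07:50, 09:40-10:10, 12:30-12:40, 19:30-21:10.
That is 4 disjoint pieces.

4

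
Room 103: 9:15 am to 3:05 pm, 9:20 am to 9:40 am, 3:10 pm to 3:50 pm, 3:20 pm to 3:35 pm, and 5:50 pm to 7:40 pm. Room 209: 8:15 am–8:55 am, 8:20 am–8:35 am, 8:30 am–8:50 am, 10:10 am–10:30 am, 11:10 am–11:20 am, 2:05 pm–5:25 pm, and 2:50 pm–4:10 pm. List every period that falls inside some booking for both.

First set merges to 9:15 am–3:05 pm, 3:10 pm–3:50 pm, 5:50 pm–7:40 pm.
Second set merges to 8:15 am–8:55 am, 10:10 am–10:30 am, 11:10 am–11:20 am, 2:05 pm–5:25 pm.
9:15 am–3:05 pm ∩ B → 10:10 am–10:30 am, 11:10 am–11:20 am, 2:05 pm–3:05 pm.
3:10 pm–3:50 pm ∩ B → 3:10 pm–3:50 pm.
5:50 pm–7:40 pm meets no B interval.

10:10 am–10:30 am, 11:10 am–11:20 am, 2:05 pm–3:05 pm, 3:10 pm–3:50 pm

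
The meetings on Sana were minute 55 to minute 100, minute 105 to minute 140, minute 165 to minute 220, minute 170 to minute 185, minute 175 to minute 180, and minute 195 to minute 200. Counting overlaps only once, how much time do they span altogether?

Merged: minute 55 to minute 100, minute 105 to minute 140, minute 165 to minute 220.
Lengths: 45 minutes + 35 minutes + 55 minutes = 135 minutes.

135 minutes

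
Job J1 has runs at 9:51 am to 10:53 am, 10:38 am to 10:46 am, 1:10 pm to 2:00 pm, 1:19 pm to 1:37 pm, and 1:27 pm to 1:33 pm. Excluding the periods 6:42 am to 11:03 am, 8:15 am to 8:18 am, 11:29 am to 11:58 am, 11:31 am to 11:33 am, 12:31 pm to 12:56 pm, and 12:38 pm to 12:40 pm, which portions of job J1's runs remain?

Merge the first list: 9:51 am–10:53 am, 1:10 pm–2:00 pm.
Merge the second list: 6:42 am–11:03 am, 11:29 am–11:58 am, 12:31 pm–12:56 pm.
9:51 am–10:53 am: fully covered by B → removed.
1:10 pm–2:00 pm: no B overlap → unchanged.

1:10 pm–2:00 pm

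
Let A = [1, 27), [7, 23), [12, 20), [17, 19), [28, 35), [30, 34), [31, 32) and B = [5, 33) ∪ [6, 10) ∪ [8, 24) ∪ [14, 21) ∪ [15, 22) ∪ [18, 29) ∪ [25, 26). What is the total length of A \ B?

First set merges to [1, 27), [28, 35).
Second set merges to [5, 33).
A \ B = [1, 5), [33, 35).
Total: 4 + 2 = 6.

6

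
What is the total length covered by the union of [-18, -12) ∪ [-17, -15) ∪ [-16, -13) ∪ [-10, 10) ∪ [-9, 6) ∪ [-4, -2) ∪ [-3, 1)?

26

Merged: [-18, -12), [-10, 10).
Lengths: 6 + 20 = 26.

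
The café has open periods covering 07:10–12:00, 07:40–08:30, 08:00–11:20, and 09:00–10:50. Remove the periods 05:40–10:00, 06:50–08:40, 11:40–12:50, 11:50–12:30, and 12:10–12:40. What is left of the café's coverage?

A, merged: 07:10–12:00.
B, merged: 05:40–10:00, 11:40–12:50.
07:10–12:00 \ B = 10:00–11:40.

10:00–11:40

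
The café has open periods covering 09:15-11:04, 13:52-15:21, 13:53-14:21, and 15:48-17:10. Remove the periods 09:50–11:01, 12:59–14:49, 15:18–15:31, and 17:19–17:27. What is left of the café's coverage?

09:15-09:50, 11:01-11:04, 14:49-15:18, 15:48-17:10

Merge the first list: 09:15-11:04, 13:52-15:21, 15:48-17:10.
09:15-11:04 \ B = 09:15-09:50, 11:01-11:04.
13:52-15:21 \ B = 14:49-15:18.
15:48-17:10: nothing removed.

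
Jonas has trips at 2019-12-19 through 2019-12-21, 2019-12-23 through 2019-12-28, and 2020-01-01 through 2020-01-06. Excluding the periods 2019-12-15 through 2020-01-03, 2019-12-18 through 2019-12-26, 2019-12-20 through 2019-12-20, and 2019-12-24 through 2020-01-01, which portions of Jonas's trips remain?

B, merged: 2019-12-15 through 2020-01-03.
2019-12-19 through 2019-12-21 lies entirely inside B → drops out.
2019-12-23 through 2019-12-28 lies entirely inside B → drops out.
2020-01-01 through 2020-01-06 with B removed leaves 2020-01-04 through 2020-01-06.

2020-01-04 through 2020-01-06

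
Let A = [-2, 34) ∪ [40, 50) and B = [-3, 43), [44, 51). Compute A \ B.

[43, 44)

[-2, 34) lies entirely inside B → drops out.
[40, 50) with B removed leaves [43, 44).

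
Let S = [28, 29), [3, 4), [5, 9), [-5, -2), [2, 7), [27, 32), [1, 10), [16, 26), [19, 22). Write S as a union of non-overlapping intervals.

[-5, -2) ∪ [1, 10) ∪ [16, 26) ∪ [27, 32)

Sort by start: [-5, -2), [1, 10), [2, 7), [3, 4), [5, 9), [16, 26), [19, 22), [27, 32), [28, 29).
[1, 10) is disjoint → start new block.
[2, 7) overlaps/touches [1, 10) → extend to [1, 10).
[3, 4) overlaps/touches [1, 10) → extend to [1, 10).
[5, 9) overlaps/touches [1, 10) → extend to [1, 10).
[16, 26) is disjoint → start new block.
[19, 22) overlaps/touches [16, 26) → extend to [16, 26).
[27, 32) is disjoint → start new block.
[28, 29) overlaps/touches [27, 32) → extend to [27, 32).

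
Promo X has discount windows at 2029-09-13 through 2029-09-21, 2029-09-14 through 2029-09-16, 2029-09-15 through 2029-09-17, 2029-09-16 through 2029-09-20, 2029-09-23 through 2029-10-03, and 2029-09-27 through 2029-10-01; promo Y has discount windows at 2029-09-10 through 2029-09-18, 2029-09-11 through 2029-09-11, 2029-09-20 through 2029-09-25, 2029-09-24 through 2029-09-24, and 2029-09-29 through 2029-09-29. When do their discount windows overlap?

First set merges to 2029-09-13 through 2029-09-21, 2029-09-23 through 2029-10-03.
Second set merges to 2029-09-10 through 2029-09-18, 2029-09-20 through 2029-09-25, 2029-09-29 through 2029-09-29.
2029-09-13 through 2029-09-21 meets the second set on 2029-09-13 through 2029-09-18, 2029-09-20 through 2029-09-21.
2029-09-23 through 2029-10-03 meets the second set on 2029-09-23 through 2029-09-25, 2029-09-29 through 2029-09-29.

2029-09-13 through 2029-09-18, 2029-09-20 through 2029-09-21, 2029-09-23 through 2029-09-25, 2029-09-29 through 2029-09-29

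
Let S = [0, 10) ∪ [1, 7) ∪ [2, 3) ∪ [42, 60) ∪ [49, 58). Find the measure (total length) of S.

Merged: [0, 10), [42, 60).
Lengths: 10 + 18 = 28.

28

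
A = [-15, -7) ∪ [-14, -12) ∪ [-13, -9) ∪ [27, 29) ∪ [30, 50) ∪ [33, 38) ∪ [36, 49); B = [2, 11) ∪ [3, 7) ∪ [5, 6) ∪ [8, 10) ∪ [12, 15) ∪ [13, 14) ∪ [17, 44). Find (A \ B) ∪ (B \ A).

First set merges to [-15, -7), [27, 29), [30, 50).
Second set merges to [2, 11), [12, 15), [17, 44).
Only in the first: [-15, -7), [44, 50).
Only in the second: [2, 11), [12, 15), [17, 27), [29, 30).
Together these are the periods covered by exactly one.

[-15, -7) ∪ [2, 11) ∪ [12, 15) ∪ [17, 27) ∪ [29, 30) ∪ [44, 50)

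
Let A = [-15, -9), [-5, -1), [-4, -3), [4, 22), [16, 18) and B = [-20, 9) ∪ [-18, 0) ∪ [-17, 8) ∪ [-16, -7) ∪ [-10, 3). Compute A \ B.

[9, 22)

Merge the first list: [-15, -9), [-5, -1), [4, 22).
Merge the second list: [-20, 9).
[-15, -9): entirely removed.
[-5, -1): entirely removed.
[4, 22) \ B = [9, 22).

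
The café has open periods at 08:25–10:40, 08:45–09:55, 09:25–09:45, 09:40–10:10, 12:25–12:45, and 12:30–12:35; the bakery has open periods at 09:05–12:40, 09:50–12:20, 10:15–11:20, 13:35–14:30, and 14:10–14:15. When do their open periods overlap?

09:05-10:40, 12:25-12:40

Merge the first list: 08:25-10:40, 12:25-12:45.
Merge the second list: 09:05-12:40, 13:35-14:30.
08:25-10:40 meets the second set on 09:05-10:40.
12:25-12:45 meets the second set on 12:25-12:40.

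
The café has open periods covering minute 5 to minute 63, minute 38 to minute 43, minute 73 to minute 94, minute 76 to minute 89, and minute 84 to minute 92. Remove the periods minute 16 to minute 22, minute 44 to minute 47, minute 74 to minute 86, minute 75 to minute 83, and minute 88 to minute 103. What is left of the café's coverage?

First set merges to minute 5 to minute 63, minute 73 to minute 94.
Second set merges to minute 16 to minute 22, minute 44 to minute 47, minute 74 to minute 86, minute 88 to minute 103.
minute 5 to minute 63 with B removed leaves minute 5 to minute 16, minute 22 to minute 44, minute 47 to minute 63.
minute 73 to minute 94 with B removed leaves minute 73 to minute 74, minute 86 to minute 88.

minute 5 to minute 16, minute 22 to minute 44, minute 47 to minute 63, minute 73 to minute 74, minute 86 to minute 88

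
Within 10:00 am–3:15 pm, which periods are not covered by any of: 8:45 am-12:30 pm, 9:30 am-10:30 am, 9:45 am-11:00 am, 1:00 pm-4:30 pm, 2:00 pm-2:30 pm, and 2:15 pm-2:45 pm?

The merged coverage is 8:45 am-12:30 pm, 1:00 pm-4:30 pm.
Uncovered inside 10:00 am-3:15 pm: 12:30 pm-1:00 pm.

12:30 pm-1:00 pm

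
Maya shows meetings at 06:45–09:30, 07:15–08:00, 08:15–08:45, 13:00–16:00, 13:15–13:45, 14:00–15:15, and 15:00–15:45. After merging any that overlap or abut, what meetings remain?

06:45-09:30, 13:00-16:00

07:15-08:00 overlaps/touches 06:45-09:30 → extend to 06:45-09:30.
08:15-08:45 overlaps/touches 06:45-09:30 → extend to 06:45-09:30.
13:00-16:00 is disjoint → start new block.
13:15-13:45 overlaps/touches 13:00-16:00 → extend to 13:00-16:00.
14:00-15:15 overlaps/touches 13:00-16:00 → extend to 13:00-16:00.
15:00-15:45 overlaps/touches 13:00-16:00 → extend to 13:00-16:00.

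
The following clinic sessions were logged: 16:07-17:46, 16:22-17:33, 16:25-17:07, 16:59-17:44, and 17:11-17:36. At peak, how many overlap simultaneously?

4

Walk the sorted start/end points keeping a running depth.
The depth first hits 4 at 16:59.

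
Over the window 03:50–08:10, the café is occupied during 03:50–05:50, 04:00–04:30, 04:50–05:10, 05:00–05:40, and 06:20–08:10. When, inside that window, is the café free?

After merging, the occupied span is 03:50–05:50, 06:20–08:10.
Gaps within 03:50–08:10: 05:50–06:20.

05:50–06:20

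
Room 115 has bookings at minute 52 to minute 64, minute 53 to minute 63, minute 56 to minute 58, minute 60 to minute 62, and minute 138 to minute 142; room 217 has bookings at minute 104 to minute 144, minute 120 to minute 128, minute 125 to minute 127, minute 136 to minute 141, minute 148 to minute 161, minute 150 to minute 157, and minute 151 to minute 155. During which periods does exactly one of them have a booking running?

minute 52 to minute 64, minute 104 to minute 138, minute 142 to minute 144, minute 148 to minute 161

First set merges to minute 52 to minute 64, minute 138 to minute 142.
Second set merges to minute 104 to minute 144, minute 148 to minute 161.
Only in the first: minute 52 to minute 64.
Only in the second: minute 104 to minute 138, minute 142 to minute 144, minute 148 to minute 161.
Together these are the periods covered by exactly one.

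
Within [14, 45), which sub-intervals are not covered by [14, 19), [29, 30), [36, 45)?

After merging, the occupied span is [14, 19), [29, 30), [36, 45).
Gaps within [14, 45): [19, 29), [30, 36).

[19, 29) ∪ [30, 36)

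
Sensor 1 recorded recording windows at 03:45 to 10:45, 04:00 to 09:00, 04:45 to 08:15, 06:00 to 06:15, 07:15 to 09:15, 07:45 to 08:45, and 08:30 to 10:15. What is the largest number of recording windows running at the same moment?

5

Sweep endpoints in order; track running count of active intervals.
Peak of 5 reached at 07:45.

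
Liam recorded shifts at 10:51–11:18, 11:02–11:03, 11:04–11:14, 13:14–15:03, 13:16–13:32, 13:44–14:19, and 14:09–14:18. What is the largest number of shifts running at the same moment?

3

Walk the sorted start/end points keeping a running depth.
The depth first hits 3 at 14:09.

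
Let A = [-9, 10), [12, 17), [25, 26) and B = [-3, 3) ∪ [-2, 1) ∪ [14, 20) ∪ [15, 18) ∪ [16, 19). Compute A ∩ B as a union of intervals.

[-3, 3) ∪ [14, 17)

B, merged: [-3, 3), [14, 20).
[-9, 10) meets the second set on [-3, 3).
[12, 17) meets the second set on [14, 17).
[25, 26): no overlap with the second set.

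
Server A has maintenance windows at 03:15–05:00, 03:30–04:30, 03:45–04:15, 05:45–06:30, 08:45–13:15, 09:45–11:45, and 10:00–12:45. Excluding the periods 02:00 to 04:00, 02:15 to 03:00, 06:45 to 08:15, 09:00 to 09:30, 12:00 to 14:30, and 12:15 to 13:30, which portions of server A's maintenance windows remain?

04:00-05:00, 05:45-06:30, 08:45-09:00, 09:30-12:00

First set merges to 03:15-05:00, 05:45-06:30, 08:45-13:15.
Second set merges to 02:00-04:00, 06:45-08:15, 09:00-09:30, 12:00-14:30.
03:15-05:00 with B removed leaves 04:00-05:00.
05:45-06:30 is untouched.
08:45-13:15 with B removed leaves 08:45-09:00, 09:30-12:00.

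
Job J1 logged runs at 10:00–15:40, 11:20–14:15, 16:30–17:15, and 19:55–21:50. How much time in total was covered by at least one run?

8 h 20 min

Merged: 10:00-15:40, 16:30-17:15, 19:55-21:50.
Lengths: 5 h 40 min + 45 min + 1 h 55 min = 8 h 20 min.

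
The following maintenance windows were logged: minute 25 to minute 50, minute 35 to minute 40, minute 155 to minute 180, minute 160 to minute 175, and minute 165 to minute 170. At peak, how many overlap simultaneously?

3

Sweep endpoints in order; track running count of active intervals.
Peak of 3 reached at minute 165.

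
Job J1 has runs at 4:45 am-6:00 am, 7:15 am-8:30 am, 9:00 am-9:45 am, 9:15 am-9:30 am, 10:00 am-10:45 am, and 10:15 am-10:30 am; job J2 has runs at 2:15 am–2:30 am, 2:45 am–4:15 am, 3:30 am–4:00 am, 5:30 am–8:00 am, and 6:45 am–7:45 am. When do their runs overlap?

A, merged: 4:45 am-6:00 am, 7:15 am-8:30 am, 9:00 am-9:45 am, 10:00 am-10:45 am.
B, merged: 2:15 am-2:30 am, 2:45 am-4:15 am, 5:30 am-8:00 am.
4:45 am-6:00 am overlaps B on 5:30 am-6:00 am.
7:15 am-8:30 am overlaps B on 7:15 am-8:00 am.
9:00 am-9:45 am falls entirely outside B.
10:00 am-10:45 am falls entirely outside B.

5:30 am-6:00 am, 7:15 am-8:00 am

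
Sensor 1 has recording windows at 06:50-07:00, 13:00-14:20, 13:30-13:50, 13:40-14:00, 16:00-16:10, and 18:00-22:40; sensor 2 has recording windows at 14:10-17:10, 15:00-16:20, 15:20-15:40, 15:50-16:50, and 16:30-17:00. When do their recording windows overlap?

A, merged: 06:50–07:00, 13:00–14:20, 16:00–16:10, 18:00–22:40.
B, merged: 14:10–17:10.
06:50–07:00 meets no B interval.
13:00–14:20 ∩ B → 14:10–14:20.
16:00–16:10 ∩ B → 16:00–16:10.
18:00–22:40 meets no B interval.

14:10–14:20, 16:00–16:10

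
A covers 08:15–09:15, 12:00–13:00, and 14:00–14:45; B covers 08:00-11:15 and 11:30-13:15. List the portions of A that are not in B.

08:15–09:15 lies entirely inside B → drops out.
12:00–13:00 lies entirely inside B → drops out.
14:00–14:45 is untouched.

14:00–14:45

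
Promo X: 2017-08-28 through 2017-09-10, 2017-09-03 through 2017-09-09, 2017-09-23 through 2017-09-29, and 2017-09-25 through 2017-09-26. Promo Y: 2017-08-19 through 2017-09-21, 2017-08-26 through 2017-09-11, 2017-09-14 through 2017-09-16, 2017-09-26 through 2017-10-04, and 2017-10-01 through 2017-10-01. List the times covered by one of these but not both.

A, merged: 2017-08-28 through 2017-09-10, 2017-09-23 through 2017-09-29.
B, merged: 2017-08-19 through 2017-09-21, 2017-09-26 through 2017-10-04.
A but not B: 2017-09-23 through 2017-09-25.
B but not A: 2017-08-19 through 2017-08-27, 2017-09-11 through 2017-09-21, 2017-09-30 through 2017-10-04.
Combining gives A △ B.

2017-08-19 through 2017-08-27, 2017-09-11 through 2017-09-21, 2017-09-23 through 2017-09-25, 2017-09-30 through 2017-10-04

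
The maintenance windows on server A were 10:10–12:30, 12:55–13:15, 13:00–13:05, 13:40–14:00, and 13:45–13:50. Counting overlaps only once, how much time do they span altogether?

3 h

Merged: 10:10-12:30, 12:55-13:15, 13:40-14:00.
Lengths: 2 h 20 min + 20 min + 20 min = 3 h.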